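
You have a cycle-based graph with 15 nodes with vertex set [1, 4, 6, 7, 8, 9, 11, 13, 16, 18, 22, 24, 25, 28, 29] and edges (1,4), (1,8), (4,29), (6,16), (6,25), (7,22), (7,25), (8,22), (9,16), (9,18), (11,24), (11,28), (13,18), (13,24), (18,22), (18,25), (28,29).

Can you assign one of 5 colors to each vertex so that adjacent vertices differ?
Yes, G is 5-colorable

A valid 5-coloring: color 1: [4, 6, 7, 8, 18, 24, 28]; color 2: [1, 11, 13, 16, 22, 25, 29]; color 3: [9].
(χ(G) = 3 ≤ 5.)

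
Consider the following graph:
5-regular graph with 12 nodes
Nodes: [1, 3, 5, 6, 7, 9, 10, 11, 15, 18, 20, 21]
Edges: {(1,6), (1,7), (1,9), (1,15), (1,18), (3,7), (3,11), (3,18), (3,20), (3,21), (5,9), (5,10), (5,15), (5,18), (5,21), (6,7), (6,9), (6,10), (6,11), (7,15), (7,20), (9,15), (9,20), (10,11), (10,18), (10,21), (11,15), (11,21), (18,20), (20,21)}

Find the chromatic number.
Clique number ω(G) = 3 (lower bound: χ ≥ ω).
Suppose a proper 3-coloring c exists. The clique [1, 6, 7] takes 3 distinct colors; by symmetry let c(1) = 1, c(6) = 2, c(7) = 3.
- Vertex 9: neighbors [1, 6] already have colors [1, 2] ⇒ c(9) = 3.
- Vertex 15: neighbors [1, 7] already have colors [1, 3] ⇒ c(15) = 2.
- Vertex 5: neighbors [15, 9] already have colors [2, 3] ⇒ c(5) = 1.
- Vertex 10: neighbors [5, 6] already have colors [1, 2] ⇒ c(10) = 3.
- Vertex 21: neighbors [5, 10] already have colors [1, 3] ⇒ c(21) = 2.
- Vertex 3: neighbors [21, 7] already have colors [2, 3] ⇒ c(3) = 1.
- Vertex 20: neighbors [3, 21, 7] already have colors [1, 2, 3] — all 3 colors blocked. Contradiction.
The forced assignments end in a contradiction, so G has no proper 3-coloring (χ ≥ 4).
The coloring below uses 4 colors, so χ(G) = 4.
A valid 4-coloring: color 1: [1, 3, 5]; color 2: [7, 9, 10]; color 3: [6, 15, 18, 21]; color 4: [11, 20].

χ(G) = 4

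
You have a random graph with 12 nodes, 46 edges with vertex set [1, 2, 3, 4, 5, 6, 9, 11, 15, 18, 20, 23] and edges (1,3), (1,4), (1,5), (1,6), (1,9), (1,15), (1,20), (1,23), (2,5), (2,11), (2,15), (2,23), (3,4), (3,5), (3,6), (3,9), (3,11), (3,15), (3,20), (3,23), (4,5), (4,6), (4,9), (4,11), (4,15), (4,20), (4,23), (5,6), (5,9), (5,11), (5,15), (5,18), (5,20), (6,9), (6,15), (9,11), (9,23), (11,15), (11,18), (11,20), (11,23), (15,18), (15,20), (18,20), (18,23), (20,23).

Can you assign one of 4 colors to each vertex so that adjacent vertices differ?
The clique on vertices [1, 3, 4, 5, 6, 9] has size 6 > 4, so it alone needs 6 colors.

No, G is not 4-colorable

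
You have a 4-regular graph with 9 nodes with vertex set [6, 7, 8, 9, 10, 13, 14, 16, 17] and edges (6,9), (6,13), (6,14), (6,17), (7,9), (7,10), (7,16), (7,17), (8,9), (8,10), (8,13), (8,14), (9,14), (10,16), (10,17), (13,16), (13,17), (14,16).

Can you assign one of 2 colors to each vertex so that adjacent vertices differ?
No, G is not 2-colorable

The clique on vertices [6, 13, 17] has size 3 > 2, so it alone needs 3 colors.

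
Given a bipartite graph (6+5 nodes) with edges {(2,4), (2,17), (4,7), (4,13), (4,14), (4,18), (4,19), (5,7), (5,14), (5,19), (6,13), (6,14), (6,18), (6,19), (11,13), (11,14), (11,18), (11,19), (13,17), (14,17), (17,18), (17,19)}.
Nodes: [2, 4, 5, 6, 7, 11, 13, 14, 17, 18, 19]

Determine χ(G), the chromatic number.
χ(G) = 2

Clique number ω(G) = 2 (lower bound: χ ≥ ω).
The graph is bipartite (no odd cycle), so 2 colors suffice: χ(G) = 2.
A valid 2-coloring: color 1: [4, 5, 6, 11, 17]; color 2: [2, 7, 13, 14, 18, 19].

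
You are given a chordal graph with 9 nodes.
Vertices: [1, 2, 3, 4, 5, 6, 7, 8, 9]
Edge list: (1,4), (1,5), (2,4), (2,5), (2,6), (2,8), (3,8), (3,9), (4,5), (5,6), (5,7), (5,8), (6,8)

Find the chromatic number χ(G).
Clique number ω(G) = 4 (lower bound: χ ≥ ω).
The clique on [2, 5, 6, 8] has size 4, forcing χ ≥ 4, and the coloring below uses 4 colors, so χ(G) = 4.
A valid 4-coloring: color 1: [3, 5]; color 2: [1, 2, 7, 9]; color 3: [4, 8]; color 4: [6].

χ(G) = 4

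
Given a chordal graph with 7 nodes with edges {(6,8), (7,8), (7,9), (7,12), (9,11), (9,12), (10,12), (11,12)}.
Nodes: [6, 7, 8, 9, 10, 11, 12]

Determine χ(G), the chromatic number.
Clique number ω(G) = 3 (lower bound: χ ≥ ω).
The clique on [9, 11, 12] has size 3, forcing χ ≥ 3, and the coloring below uses 3 colors, so χ(G) = 3.
A valid 3-coloring: color 1: [8, 12]; color 2: [6, 7, 10, 11]; color 3: [9].

χ(G) = 3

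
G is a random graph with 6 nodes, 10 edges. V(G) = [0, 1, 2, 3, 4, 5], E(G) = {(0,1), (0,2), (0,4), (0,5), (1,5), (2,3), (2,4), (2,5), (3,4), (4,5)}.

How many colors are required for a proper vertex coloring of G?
χ(G) = 4

Clique number ω(G) = 4 (lower bound: χ ≥ ω).
The clique on [0, 2, 4, 5] has size 4, forcing χ ≥ 4, and the coloring below uses 4 colors, so χ(G) = 4.
A valid 4-coloring: color 1: [3, 5]; color 2: [1, 2]; color 3: [0]; color 4: [4].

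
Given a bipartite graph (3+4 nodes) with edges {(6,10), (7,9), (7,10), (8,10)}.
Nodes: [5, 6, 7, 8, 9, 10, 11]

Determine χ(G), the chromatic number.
χ(G) = 2

Clique number ω(G) = 2 (lower bound: χ ≥ ω).
The graph is bipartite (no odd cycle), so 2 colors suffice: χ(G) = 2.
A valid 2-coloring: color 1: [5, 9, 10, 11]; color 2: [6, 7, 8].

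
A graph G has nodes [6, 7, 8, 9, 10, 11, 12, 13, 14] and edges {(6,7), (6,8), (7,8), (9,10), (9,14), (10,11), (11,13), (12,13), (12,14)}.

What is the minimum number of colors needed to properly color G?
χ(G) = 3

Clique number ω(G) = 3 (lower bound: χ ≥ ω).
The clique on [6, 7, 8] has size 3, forcing χ ≥ 3, and the coloring below uses 3 colors, so χ(G) = 3.
A valid 3-coloring: color 1: [6, 10, 13, 14]; color 2: [8, 9, 11, 12]; color 3: [7].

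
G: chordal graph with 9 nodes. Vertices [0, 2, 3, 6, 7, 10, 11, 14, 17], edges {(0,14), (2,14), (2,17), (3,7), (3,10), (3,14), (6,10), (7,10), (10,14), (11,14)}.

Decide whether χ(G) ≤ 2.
The clique on vertices [3, 10, 14] has size 3 > 2, so it alone needs 3 colors.

No, G is not 2-colorable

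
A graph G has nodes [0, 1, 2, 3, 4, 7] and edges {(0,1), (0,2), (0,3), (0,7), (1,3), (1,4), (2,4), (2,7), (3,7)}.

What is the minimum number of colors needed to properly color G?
Clique number ω(G) = 3 (lower bound: χ ≥ ω).
The clique on [0, 2, 7] has size 3, forcing χ ≥ 3, and the coloring below uses 3 colors, so χ(G) = 3.
A valid 3-coloring: color 1: [0, 4]; color 2: [1, 7]; color 3: [2, 3].

χ(G) = 3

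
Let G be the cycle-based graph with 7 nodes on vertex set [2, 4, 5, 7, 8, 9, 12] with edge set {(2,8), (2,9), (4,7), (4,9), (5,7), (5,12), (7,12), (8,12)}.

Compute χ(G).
χ(G) = 3

Clique number ω(G) = 3 (lower bound: χ ≥ ω).
The clique on [5, 7, 12] has size 3, forcing χ ≥ 3, and the coloring below uses 3 colors, so χ(G) = 3.
A valid 3-coloring: color 1: [7, 8, 9]; color 2: [2, 4, 12]; color 3: [5].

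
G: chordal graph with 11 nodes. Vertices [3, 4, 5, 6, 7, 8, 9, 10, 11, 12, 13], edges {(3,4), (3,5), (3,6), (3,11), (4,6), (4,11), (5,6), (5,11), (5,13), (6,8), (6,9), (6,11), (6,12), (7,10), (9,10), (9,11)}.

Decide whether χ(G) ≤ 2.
The clique on vertices [3, 4, 6, 11] has size 4 > 2, so it alone needs 4 colors.

No, G is not 2-colorable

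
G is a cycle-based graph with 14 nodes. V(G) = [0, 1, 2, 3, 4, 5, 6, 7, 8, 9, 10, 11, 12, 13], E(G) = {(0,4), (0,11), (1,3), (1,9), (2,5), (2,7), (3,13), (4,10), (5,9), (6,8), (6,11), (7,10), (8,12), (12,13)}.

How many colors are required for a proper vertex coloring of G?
Clique number ω(G) = 2 (lower bound: χ ≥ ω).
The graph is bipartite (no odd cycle), so 2 colors suffice: χ(G) = 2.
A valid 2-coloring: color 1: [0, 2, 3, 6, 9, 10, 12]; color 2: [1, 4, 5, 7, 8, 11, 13].

χ(G) = 2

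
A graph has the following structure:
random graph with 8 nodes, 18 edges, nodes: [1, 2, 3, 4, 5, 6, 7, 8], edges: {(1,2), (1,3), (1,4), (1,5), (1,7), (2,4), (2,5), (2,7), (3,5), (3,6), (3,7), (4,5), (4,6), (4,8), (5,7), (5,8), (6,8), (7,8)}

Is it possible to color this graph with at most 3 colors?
No, G is not 3-colorable

The clique on vertices [1, 2, 4, 5] has size 4 > 3, so it alone needs 4 colors.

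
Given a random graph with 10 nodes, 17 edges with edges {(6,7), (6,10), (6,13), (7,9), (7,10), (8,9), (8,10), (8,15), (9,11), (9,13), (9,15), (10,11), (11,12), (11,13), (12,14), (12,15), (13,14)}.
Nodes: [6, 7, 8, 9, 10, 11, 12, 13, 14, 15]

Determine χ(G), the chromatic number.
Clique number ω(G) = 3 (lower bound: χ ≥ ω).
The clique on [6, 7, 10] has size 3, forcing χ ≥ 3, and the coloring below uses 3 colors, so χ(G) = 3.
A valid 3-coloring: color 1: [9, 10, 12]; color 2: [6, 11, 14, 15]; color 3: [7, 8, 13].

χ(G) = 3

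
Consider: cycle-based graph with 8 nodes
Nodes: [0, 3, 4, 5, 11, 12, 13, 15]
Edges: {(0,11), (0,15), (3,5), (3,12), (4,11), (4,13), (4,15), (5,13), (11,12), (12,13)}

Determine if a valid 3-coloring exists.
Yes, G is 3-colorable

A valid 3-coloring: color 1: [0, 4, 5, 12]; color 2: [3, 11, 13, 15].
(χ(G) = 2 ≤ 3.)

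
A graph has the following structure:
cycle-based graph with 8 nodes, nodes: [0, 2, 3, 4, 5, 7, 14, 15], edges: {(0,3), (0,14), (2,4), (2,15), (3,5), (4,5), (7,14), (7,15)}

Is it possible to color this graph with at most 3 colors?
A valid 3-coloring: color 1: [3, 4, 14, 15]; color 2: [0, 2, 5, 7].
(χ(G) = 2 ≤ 3.)

Yes, G is 3-colorable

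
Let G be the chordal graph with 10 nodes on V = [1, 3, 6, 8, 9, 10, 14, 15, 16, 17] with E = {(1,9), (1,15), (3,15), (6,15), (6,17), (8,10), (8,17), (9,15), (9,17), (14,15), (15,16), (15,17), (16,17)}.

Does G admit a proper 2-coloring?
The clique on vertices [1, 9, 15] has size 3 > 2, so it alone needs 3 colors.

No, G is not 2-colorable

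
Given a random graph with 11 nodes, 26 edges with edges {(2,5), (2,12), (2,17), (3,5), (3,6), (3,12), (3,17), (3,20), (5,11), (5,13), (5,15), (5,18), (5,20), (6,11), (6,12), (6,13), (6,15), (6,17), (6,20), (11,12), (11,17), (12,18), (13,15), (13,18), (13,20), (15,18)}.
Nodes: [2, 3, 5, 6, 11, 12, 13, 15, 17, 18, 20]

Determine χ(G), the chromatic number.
Clique number ω(G) = 4 (lower bound: χ ≥ ω).
The clique on [5, 13, 15, 18] has size 4, forcing χ ≥ 4, and the coloring below uses 4 colors, so χ(G) = 4.
A valid 4-coloring: color 1: [5, 6]; color 2: [12, 15, 17, 20]; color 3: [2, 3, 11, 18]; color 4: [13].

χ(G) = 4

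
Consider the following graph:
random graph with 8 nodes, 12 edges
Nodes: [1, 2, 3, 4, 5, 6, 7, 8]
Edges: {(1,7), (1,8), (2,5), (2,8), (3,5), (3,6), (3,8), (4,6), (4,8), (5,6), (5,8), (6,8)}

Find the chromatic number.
Clique number ω(G) = 4 (lower bound: χ ≥ ω).
The clique on [3, 5, 6, 8] has size 4, forcing χ ≥ 4, and the coloring below uses 4 colors, so χ(G) = 4.
A valid 4-coloring: color 1: [7, 8]; color 2: [1, 4, 5]; color 3: [2, 6]; color 4: [3].

χ(G) = 4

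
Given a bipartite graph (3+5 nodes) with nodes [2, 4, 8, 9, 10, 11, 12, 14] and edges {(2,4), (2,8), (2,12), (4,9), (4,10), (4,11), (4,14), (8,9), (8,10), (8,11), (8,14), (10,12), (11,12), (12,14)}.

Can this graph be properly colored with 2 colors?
Yes, G is 2-colorable

A valid 2-coloring: color 1: [4, 8, 12]; color 2: [2, 9, 10, 11, 14].
(χ(G) = 2 ≤ 2.)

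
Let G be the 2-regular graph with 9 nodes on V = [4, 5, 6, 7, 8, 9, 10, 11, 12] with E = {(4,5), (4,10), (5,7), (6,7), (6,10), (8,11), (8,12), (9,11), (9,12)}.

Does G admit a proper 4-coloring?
Yes, G is 4-colorable

A valid 4-coloring: color 1: [4, 7, 11, 12]; color 2: [5, 6, 8, 9]; color 3: [10].
(χ(G) = 3 ≤ 4.)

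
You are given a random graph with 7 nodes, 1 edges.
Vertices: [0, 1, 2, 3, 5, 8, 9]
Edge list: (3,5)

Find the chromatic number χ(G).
χ(G) = 2

Clique number ω(G) = 2 (lower bound: χ ≥ ω).
The graph is bipartite (no odd cycle), so 2 colors suffice: χ(G) = 2.
A valid 2-coloring: color 1: [0, 1, 2, 5, 8, 9]; color 2: [3].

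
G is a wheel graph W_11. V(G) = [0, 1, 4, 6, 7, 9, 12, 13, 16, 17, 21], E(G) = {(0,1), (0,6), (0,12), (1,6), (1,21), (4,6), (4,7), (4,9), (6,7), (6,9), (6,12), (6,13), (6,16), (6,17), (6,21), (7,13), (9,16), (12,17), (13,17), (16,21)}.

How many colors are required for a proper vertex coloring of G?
Clique number ω(G) = 3 (lower bound: χ ≥ ω).
The clique on [0, 1, 6] has size 3, forcing χ ≥ 3, and the coloring below uses 3 colors, so χ(G) = 3.
A valid 3-coloring: color 1: [6]; color 2: [1, 4, 12, 13, 16]; color 3: [0, 7, 9, 17, 21].

χ(G) = 3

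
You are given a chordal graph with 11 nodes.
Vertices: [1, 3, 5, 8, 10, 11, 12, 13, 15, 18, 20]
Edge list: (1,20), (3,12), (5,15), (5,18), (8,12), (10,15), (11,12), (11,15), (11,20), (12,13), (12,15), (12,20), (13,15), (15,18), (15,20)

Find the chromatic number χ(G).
χ(G) = 4

Clique number ω(G) = 4 (lower bound: χ ≥ ω).
The clique on [11, 12, 15, 20] has size 4, forcing χ ≥ 4, and the coloring below uses 4 colors, so χ(G) = 4.
A valid 4-coloring: color 1: [1, 3, 8, 15]; color 2: [10, 12, 18]; color 3: [5, 13, 20]; color 4: [11].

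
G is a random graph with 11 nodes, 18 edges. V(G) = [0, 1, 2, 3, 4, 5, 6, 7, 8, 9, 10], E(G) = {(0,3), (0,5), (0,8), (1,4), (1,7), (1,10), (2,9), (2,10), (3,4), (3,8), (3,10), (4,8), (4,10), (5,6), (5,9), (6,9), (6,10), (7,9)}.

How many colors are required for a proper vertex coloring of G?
χ(G) = 3

Clique number ω(G) = 3 (lower bound: χ ≥ ω).
The clique on [0, 3, 8] has size 3, forcing χ ≥ 3, and the coloring below uses 3 colors, so χ(G) = 3.
A valid 3-coloring: color 1: [5, 7, 8, 10]; color 2: [0, 4, 9]; color 3: [1, 2, 3, 6].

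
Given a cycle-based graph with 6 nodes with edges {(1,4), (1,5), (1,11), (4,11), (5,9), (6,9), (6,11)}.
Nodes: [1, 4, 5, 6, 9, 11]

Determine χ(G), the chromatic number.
χ(G) = 3

Clique number ω(G) = 3 (lower bound: χ ≥ ω).
The clique on [1, 4, 11] has size 3, forcing χ ≥ 3, and the coloring below uses 3 colors, so χ(G) = 3.
A valid 3-coloring: color 1: [5, 11]; color 2: [1, 9]; color 3: [4, 6].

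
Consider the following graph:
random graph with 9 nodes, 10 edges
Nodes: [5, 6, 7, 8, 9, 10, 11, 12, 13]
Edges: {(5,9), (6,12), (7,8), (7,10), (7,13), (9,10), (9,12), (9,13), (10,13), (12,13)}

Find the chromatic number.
Clique number ω(G) = 3 (lower bound: χ ≥ ω).
The clique on [7, 10, 13] has size 3, forcing χ ≥ 3, and the coloring below uses 3 colors, so χ(G) = 3.
A valid 3-coloring: color 1: [6, 7, 9, 11]; color 2: [5, 8, 13]; color 3: [10, 12].

χ(G) = 3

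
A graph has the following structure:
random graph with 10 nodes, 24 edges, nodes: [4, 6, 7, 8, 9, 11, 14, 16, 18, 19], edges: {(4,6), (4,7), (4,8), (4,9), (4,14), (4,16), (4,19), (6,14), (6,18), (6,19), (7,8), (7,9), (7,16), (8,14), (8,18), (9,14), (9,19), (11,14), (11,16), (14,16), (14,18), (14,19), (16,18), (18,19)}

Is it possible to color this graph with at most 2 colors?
The clique on vertices [6, 14, 18, 19] has size 4 > 2, so it alone needs 4 colors.

No, G is not 2-colorable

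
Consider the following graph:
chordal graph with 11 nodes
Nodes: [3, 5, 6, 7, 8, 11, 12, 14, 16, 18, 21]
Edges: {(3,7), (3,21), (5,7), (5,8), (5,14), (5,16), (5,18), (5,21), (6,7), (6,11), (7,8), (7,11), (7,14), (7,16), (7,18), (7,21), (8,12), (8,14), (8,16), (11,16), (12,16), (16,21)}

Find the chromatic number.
Clique number ω(G) = 4 (lower bound: χ ≥ ω).
The clique on [5, 7, 8, 16] has size 4, forcing χ ≥ 4, and the coloring below uses 4 colors, so χ(G) = 4.
A valid 4-coloring: color 1: [7, 12]; color 2: [3, 6, 14, 16, 18]; color 3: [5, 11]; color 4: [8, 21].

χ(G) = 4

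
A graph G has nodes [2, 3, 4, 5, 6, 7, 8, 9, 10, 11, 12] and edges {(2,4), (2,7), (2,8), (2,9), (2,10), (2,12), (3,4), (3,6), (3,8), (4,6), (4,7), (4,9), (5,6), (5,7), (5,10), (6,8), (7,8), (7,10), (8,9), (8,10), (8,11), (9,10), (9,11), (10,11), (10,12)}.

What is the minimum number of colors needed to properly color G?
Clique number ω(G) = 4 (lower bound: χ ≥ ω).
The clique on [2, 8, 9, 10] has size 4, forcing χ ≥ 4, and the coloring below uses 4 colors, so χ(G) = 4.
A valid 4-coloring: color 1: [4, 5, 8, 12]; color 2: [6, 10]; color 3: [2, 3, 11]; color 4: [7, 9].

χ(G) = 4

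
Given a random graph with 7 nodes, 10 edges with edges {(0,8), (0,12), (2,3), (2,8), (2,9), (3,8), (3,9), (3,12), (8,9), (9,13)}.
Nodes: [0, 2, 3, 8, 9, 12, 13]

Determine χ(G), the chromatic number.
Clique number ω(G) = 4 (lower bound: χ ≥ ω).
The clique on [2, 3, 8, 9] has size 4, forcing χ ≥ 4, and the coloring below uses 4 colors, so χ(G) = 4.
A valid 4-coloring: color 1: [9, 12]; color 2: [0, 3, 13]; color 3: [8]; color 4: [2].

χ(G) = 4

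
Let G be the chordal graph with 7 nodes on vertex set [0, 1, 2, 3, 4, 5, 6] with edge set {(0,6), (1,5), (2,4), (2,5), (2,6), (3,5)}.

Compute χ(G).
χ(G) = 2

Clique number ω(G) = 2 (lower bound: χ ≥ ω).
The graph is bipartite (no odd cycle), so 2 colors suffice: χ(G) = 2.
A valid 2-coloring: color 1: [4, 5, 6]; color 2: [0, 1, 2, 3].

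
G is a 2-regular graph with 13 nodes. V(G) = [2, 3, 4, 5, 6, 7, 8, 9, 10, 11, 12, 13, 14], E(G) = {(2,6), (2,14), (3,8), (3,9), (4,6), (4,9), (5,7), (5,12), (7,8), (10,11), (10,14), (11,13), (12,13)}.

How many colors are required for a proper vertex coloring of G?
Clique number ω(G) = 2 (lower bound: χ ≥ ω).
Odd cycle [6, 2, 14, 10, 11, 13, 12, 5, 7, 8, 3, 9, 4] needs 3 colors (χ ≥ 3).
The coloring below uses 3 colors, so χ(G) = 3.
A valid 3-coloring: color 1: [6, 7, 9, 11, 12, 14]; color 2: [2, 4, 5, 8, 10, 13]; color 3: [3].

χ(G) = 3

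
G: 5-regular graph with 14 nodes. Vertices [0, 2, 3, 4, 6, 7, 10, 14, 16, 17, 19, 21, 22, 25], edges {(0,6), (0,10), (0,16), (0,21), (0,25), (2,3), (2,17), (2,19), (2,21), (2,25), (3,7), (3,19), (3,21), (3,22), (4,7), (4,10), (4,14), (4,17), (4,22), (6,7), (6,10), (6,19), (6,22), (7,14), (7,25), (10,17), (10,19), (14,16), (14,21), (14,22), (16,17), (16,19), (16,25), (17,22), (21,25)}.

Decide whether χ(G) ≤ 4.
A valid 4-coloring: color 1: [7, 10, 16, 21, 22]; color 2: [0, 2, 4]; color 3: [14, 17, 19, 25]; color 4: [3, 6].
(χ(G) = 4 ≤ 4.)

Yes, G is 4-colorable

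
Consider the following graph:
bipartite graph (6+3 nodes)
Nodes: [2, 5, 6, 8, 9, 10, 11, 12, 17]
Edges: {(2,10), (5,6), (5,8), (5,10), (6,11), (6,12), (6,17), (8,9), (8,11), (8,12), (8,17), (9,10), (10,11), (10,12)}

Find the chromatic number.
χ(G) = 2

Clique number ω(G) = 2 (lower bound: χ ≥ ω).
The graph is bipartite (no odd cycle), so 2 colors suffice: χ(G) = 2.
A valid 2-coloring: color 1: [6, 8, 10]; color 2: [2, 5, 9, 11, 12, 17].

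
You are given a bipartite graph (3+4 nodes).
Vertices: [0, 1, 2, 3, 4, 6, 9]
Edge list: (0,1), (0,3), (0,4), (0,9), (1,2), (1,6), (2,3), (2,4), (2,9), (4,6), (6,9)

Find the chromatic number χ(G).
χ(G) = 2

Clique number ω(G) = 2 (lower bound: χ ≥ ω).
The graph is bipartite (no odd cycle), so 2 colors suffice: χ(G) = 2.
A valid 2-coloring: color 1: [0, 2, 6]; color 2: [1, 3, 4, 9].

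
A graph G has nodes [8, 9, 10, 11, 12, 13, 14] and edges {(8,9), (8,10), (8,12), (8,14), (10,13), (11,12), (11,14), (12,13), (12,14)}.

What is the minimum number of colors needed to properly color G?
χ(G) = 3

Clique number ω(G) = 3 (lower bound: χ ≥ ω).
The clique on [8, 12, 14] has size 3, forcing χ ≥ 3, and the coloring below uses 3 colors, so χ(G) = 3.
A valid 3-coloring: color 1: [9, 10, 12]; color 2: [8, 11, 13]; color 3: [14].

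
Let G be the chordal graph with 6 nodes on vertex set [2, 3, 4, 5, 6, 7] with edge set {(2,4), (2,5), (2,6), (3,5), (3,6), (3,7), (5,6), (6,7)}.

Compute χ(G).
χ(G) = 3

Clique number ω(G) = 3 (lower bound: χ ≥ ω).
The clique on [2, 5, 6] has size 3, forcing χ ≥ 3, and the coloring below uses 3 colors, so χ(G) = 3.
A valid 3-coloring: color 1: [4, 6]; color 2: [5, 7]; color 3: [2, 3].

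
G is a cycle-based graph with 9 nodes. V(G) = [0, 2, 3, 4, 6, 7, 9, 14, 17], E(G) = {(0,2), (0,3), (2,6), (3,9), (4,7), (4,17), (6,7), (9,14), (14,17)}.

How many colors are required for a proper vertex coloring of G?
χ(G) = 3

Clique number ω(G) = 2 (lower bound: χ ≥ ω).
Odd cycle [6, 7, 4, 17, 14, 9, 3, 0, 2] needs 3 colors (χ ≥ 3).
The coloring below uses 3 colors, so χ(G) = 3.
A valid 3-coloring: color 1: [0, 4, 6, 14]; color 2: [2, 7, 9, 17]; color 3: [3].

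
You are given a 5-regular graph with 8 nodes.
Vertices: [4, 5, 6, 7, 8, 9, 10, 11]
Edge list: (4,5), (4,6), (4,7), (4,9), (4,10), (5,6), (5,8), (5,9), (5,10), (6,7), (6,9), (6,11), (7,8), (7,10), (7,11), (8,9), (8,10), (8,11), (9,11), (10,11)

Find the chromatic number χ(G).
Clique number ω(G) = 4 (lower bound: χ ≥ ω).
The clique on [7, 8, 10, 11] has size 4, forcing χ ≥ 4, and the coloring below uses 4 colors, so χ(G) = 4.
A valid 4-coloring: color 1: [9, 10]; color 2: [6, 8]; color 3: [4, 11]; color 4: [5, 7].

χ(G) = 4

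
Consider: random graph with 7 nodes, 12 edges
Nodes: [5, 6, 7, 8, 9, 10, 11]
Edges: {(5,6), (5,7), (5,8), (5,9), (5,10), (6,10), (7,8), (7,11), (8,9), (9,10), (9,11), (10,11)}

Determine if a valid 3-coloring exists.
A valid 3-coloring: color 1: [5, 11]; color 2: [8, 10]; color 3: [6, 7, 9].
(χ(G) = 3 ≤ 3.)

Yes, G is 3-colorable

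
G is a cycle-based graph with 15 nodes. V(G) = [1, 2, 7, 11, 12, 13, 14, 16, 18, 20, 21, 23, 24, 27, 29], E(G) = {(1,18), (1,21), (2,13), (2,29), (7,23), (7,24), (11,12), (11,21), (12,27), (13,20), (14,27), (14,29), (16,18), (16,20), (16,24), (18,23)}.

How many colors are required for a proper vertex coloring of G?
Clique number ω(G) = 2 (lower bound: χ ≥ ω).
Odd cycle [23, 7, 24, 16, 18] needs 3 colors (χ ≥ 3).
The coloring below uses 3 colors, so χ(G) = 3.
A valid 3-coloring: color 1: [2, 7, 12, 14, 18, 20, 21]; color 2: [1, 11, 13, 16, 23, 27, 29]; color 3: [24].

χ(G) = 3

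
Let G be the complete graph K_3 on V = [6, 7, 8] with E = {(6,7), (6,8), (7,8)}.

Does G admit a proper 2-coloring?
The clique on vertices [6, 7, 8] has size 3 > 2, so it alone needs 3 colors.

No, G is not 2-colorable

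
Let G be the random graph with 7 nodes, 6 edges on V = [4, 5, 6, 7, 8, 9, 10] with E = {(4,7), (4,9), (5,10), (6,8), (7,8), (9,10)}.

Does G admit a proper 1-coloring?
No, G is not 1-colorable

Edge (4,9) forces its endpoints to differ, so 1 color is not enough.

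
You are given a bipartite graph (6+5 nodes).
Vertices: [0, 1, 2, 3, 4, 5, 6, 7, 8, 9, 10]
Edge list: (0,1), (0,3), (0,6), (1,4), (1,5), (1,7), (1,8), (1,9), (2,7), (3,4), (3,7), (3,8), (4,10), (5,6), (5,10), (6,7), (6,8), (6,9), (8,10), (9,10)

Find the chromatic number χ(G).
χ(G) = 2

Clique number ω(G) = 2 (lower bound: χ ≥ ω).
The graph is bipartite (no odd cycle), so 2 colors suffice: χ(G) = 2.
A valid 2-coloring: color 1: [1, 2, 3, 6, 10]; color 2: [0, 4, 5, 7, 8, 9].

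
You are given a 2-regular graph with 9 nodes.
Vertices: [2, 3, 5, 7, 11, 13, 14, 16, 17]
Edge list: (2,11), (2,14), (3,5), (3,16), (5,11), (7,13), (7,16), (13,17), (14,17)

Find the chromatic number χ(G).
χ(G) = 3

Clique number ω(G) = 2 (lower bound: χ ≥ ω).
Odd cycle [13, 17, 14, 2, 11, 5, 3, 16, 7] needs 3 colors (χ ≥ 3).
The coloring below uses 3 colors, so χ(G) = 3.
A valid 3-coloring: color 1: [2, 5, 13, 16]; color 2: [3, 7, 11, 17]; color 3: [14].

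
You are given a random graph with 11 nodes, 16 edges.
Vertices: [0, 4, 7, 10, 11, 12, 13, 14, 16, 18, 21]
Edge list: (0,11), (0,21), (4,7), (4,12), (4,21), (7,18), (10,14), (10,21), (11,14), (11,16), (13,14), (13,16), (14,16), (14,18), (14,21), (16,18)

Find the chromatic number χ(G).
χ(G) = 3

Clique number ω(G) = 3 (lower bound: χ ≥ ω).
The clique on [14, 16, 18] has size 3, forcing χ ≥ 3, and the coloring below uses 3 colors, so χ(G) = 3.
A valid 3-coloring: color 1: [0, 4, 14]; color 2: [7, 12, 16, 21]; color 3: [10, 11, 13, 18].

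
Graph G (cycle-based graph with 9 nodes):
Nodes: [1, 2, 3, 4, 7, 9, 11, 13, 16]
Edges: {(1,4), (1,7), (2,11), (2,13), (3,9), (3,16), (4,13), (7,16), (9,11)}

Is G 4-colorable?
A valid 4-coloring: color 1: [2, 4, 9, 16]; color 2: [3, 7, 11, 13]; color 3: [1].
(χ(G) = 3 ≤ 4.)

Yes, G is 4-colorable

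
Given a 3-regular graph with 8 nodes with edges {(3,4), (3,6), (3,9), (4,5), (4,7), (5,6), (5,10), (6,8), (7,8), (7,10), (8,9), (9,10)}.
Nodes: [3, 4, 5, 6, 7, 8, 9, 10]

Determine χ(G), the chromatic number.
χ(G) = 3

Clique number ω(G) = 2 (lower bound: χ ≥ ω).
Odd cycle [10, 5, 6, 3, 9] needs 3 colors (χ ≥ 3).
The coloring below uses 3 colors, so χ(G) = 3.
A valid 3-coloring: color 1: [3, 8, 10]; color 2: [4, 6, 9]; color 3: [5, 7].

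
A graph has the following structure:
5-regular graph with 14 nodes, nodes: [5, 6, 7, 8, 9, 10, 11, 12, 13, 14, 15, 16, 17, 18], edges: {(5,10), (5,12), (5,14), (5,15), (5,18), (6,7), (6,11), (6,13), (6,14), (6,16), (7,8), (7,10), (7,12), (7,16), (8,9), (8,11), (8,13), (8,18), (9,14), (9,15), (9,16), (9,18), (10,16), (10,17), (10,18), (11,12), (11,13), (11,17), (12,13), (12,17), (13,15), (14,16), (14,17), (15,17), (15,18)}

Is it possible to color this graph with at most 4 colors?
A valid 4-coloring: color 1: [5, 7, 9, 13, 17]; color 2: [6, 8, 10, 12, 15]; color 3: [11, 14, 18]; color 4: [16].
(χ(G) = 4 ≤ 4.)

Yes, G is 4-colorable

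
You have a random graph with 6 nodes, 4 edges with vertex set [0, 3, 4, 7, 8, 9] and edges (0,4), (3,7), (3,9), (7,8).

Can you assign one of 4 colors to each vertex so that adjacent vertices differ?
A valid 4-coloring: color 1: [4, 7, 9]; color 2: [0, 3, 8].
(χ(G) = 2 ≤ 4.)

Yes, G is 4-colorable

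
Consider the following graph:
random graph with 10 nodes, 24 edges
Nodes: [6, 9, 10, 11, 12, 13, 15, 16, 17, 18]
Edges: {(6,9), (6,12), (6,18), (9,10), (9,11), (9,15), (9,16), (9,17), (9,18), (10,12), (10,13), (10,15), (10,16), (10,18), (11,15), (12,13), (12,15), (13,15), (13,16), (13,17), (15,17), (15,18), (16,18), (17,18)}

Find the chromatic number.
Clique number ω(G) = 4 (lower bound: χ ≥ ω).
The clique on [9, 15, 17, 18] has size 4, forcing χ ≥ 4, and the coloring below uses 4 colors, so χ(G) = 4.
A valid 4-coloring: color 1: [9, 12]; color 2: [6, 15, 16]; color 3: [11, 13, 18]; color 4: [10, 17].

χ(G) = 4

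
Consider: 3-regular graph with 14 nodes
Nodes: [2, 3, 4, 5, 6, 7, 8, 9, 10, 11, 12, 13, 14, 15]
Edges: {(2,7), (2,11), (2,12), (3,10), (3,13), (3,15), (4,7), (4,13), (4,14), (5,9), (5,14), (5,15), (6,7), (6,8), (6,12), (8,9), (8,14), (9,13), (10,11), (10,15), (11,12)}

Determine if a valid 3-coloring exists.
A valid 3-coloring: color 1: [2, 4, 5, 8, 10]; color 2: [7, 12, 13, 14, 15]; color 3: [3, 6, 9, 11].
(χ(G) = 3 ≤ 3.)

Yes, G is 3-colorable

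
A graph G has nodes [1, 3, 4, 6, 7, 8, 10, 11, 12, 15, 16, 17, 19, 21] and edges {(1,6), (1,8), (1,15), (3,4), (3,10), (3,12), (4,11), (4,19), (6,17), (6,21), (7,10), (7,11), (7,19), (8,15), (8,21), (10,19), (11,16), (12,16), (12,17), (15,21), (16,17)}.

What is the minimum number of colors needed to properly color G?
Clique number ω(G) = 3 (lower bound: χ ≥ ω).
The clique on [1, 8, 15] has size 3, forcing χ ≥ 3, and the coloring below uses 3 colors, so χ(G) = 3.
A valid 3-coloring: color 1: [3, 6, 7, 8, 16]; color 2: [1, 4, 10, 17, 21]; color 3: [11, 12, 15, 19].

χ(G) = 3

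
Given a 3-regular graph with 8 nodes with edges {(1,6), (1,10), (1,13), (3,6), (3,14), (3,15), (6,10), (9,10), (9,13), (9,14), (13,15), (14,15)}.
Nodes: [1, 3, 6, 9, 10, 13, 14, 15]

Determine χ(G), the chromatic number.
χ(G) = 3

Clique number ω(G) = 3 (lower bound: χ ≥ ω).
The clique on [1, 6, 10] has size 3, forcing χ ≥ 3, and the coloring below uses 3 colors, so χ(G) = 3.
A valid 3-coloring: color 1: [6, 13, 14]; color 2: [10, 15]; color 3: [1, 3, 9].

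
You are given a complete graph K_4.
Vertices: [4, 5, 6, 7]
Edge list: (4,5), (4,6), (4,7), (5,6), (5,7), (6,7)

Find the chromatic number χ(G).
Clique number ω(G) = 4 (lower bound: χ ≥ ω).
The clique on [4, 5, 6, 7] has size 4, forcing χ ≥ 4, and the coloring below uses 4 colors, so χ(G) = 4.
A valid 4-coloring: color 1: [5]; color 2: [7]; color 3: [6]; color 4: [4].

χ(G) = 4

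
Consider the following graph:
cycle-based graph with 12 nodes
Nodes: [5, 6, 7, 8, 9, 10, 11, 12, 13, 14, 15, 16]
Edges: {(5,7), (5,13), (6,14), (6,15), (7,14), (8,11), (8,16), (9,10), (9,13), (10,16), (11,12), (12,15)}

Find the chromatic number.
χ(G) = 2

Clique number ω(G) = 2 (lower bound: χ ≥ ω).
The graph is bipartite (no odd cycle), so 2 colors suffice: χ(G) = 2.
A valid 2-coloring: color 1: [5, 9, 11, 14, 15, 16]; color 2: [6, 7, 8, 10, 12, 13].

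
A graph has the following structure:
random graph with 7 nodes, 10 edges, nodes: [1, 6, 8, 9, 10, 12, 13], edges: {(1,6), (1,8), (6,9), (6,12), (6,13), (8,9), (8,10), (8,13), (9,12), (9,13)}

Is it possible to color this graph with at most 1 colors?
No, G is not 1-colorable

The clique on vertices [8, 9, 13] has size 3 > 1, so it alone needs 3 colors.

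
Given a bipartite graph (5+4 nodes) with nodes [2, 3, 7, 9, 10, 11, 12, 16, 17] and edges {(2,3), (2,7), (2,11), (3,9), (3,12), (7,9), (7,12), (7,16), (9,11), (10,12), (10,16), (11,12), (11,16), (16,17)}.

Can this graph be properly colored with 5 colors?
Yes, G is 5-colorable

A valid 5-coloring: color 1: [3, 7, 10, 11, 17]; color 2: [2, 9, 12, 16].
(χ(G) = 2 ≤ 5.)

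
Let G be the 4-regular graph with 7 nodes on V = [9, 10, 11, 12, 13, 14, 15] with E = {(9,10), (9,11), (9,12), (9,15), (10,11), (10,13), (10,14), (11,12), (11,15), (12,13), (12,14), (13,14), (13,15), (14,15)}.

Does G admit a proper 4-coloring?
A valid 4-coloring: color 1: [11, 13]; color 2: [10, 12, 15]; color 3: [9, 14].
(χ(G) = 3 ≤ 4.)

Yes, G is 4-colorable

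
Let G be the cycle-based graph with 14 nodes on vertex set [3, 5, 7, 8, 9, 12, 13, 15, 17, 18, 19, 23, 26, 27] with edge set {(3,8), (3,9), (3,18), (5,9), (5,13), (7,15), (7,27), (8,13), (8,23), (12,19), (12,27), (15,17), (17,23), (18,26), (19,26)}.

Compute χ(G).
χ(G) = 3

Clique number ω(G) = 2 (lower bound: χ ≥ ω).
Odd cycle [18, 26, 19, 12, 27, 7, 15, 17, 23, 8, 3] needs 3 colors (χ ≥ 3).
The coloring below uses 3 colors, so χ(G) = 3.
A valid 3-coloring: color 1: [3, 7, 12, 13, 17, 26]; color 2: [5, 8, 15, 18, 19, 27]; color 3: [9, 23].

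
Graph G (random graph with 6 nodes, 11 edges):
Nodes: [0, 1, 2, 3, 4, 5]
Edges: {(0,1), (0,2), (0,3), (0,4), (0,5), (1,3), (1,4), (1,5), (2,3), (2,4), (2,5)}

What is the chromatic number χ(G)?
Clique number ω(G) = 3 (lower bound: χ ≥ ω).
The clique on [0, 1, 3] has size 3, forcing χ ≥ 3, and the coloring below uses 3 colors, so χ(G) = 3.
A valid 3-coloring: color 1: [0]; color 2: [1, 2]; color 3: [3, 4, 5].

χ(G) = 3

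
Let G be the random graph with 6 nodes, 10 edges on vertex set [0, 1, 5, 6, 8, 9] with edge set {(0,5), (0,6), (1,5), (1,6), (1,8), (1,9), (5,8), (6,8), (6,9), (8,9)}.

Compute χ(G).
χ(G) = 4

Clique number ω(G) = 4 (lower bound: χ ≥ ω).
The clique on [1, 6, 8, 9] has size 4, forcing χ ≥ 4, and the coloring below uses 4 colors, so χ(G) = 4.
A valid 4-coloring: color 1: [0, 8]; color 2: [1]; color 3: [5, 6]; color 4: [9].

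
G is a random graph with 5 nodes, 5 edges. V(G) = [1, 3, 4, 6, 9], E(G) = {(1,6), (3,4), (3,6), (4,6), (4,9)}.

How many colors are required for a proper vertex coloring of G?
χ(G) = 3

Clique number ω(G) = 3 (lower bound: χ ≥ ω).
The clique on [3, 4, 6] has size 3, forcing χ ≥ 3, and the coloring below uses 3 colors, so χ(G) = 3.
A valid 3-coloring: color 1: [1, 4]; color 2: [6, 9]; color 3: [3].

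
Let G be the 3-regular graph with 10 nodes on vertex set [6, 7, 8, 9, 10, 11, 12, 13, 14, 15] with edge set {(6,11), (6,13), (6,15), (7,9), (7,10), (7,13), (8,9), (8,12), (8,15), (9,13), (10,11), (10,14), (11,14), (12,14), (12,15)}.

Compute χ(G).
Clique number ω(G) = 3 (lower bound: χ ≥ ω).
The clique on [7, 9, 13] has size 3, forcing χ ≥ 3, and the coloring below uses 3 colors, so χ(G) = 3.
A valid 3-coloring: color 1: [13, 14, 15]; color 2: [6, 9, 10, 12]; color 3: [7, 8, 11].

χ(G) = 3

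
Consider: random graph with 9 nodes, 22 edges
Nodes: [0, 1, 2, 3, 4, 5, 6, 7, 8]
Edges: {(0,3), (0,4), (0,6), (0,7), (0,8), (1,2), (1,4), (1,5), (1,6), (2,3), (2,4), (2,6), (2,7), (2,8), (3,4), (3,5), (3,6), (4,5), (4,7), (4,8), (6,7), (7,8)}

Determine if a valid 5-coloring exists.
A valid 5-coloring: color 1: [4, 6]; color 2: [0, 2, 5]; color 3: [1, 3, 7]; color 4: [8].
(χ(G) = 4 ≤ 5.)

Yes, G is 5-colorable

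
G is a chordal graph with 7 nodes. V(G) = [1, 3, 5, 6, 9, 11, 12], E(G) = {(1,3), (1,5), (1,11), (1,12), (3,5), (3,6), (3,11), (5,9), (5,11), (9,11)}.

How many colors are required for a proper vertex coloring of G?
χ(G) = 4

Clique number ω(G) = 4 (lower bound: χ ≥ ω).
The clique on [1, 3, 5, 11] has size 4, forcing χ ≥ 4, and the coloring below uses 4 colors, so χ(G) = 4.
A valid 4-coloring: color 1: [5, 6, 12]; color 2: [1, 9]; color 3: [3]; color 4: [11].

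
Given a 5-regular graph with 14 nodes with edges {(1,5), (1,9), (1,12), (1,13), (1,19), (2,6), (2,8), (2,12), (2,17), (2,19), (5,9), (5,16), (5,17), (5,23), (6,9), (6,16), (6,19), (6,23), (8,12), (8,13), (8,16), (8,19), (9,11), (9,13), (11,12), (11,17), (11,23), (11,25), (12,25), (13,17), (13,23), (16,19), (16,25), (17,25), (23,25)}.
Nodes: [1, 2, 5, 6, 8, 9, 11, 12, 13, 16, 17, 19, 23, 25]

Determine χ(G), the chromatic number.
χ(G) = 4

Clique number ω(G) = 3 (lower bound: χ ≥ ω).
Suppose a proper 3-coloring c exists. The clique [1, 5, 9] takes 3 distinct colors; by symmetry let c(1) = 1, c(5) = 2, c(9) = 3.
- Vertex 13: neighbors [1, 9] already have colors [1, 3] ⇒ c(13) = 2.
- Vertex 6: neighbors [9] already have colors [3]; try each remaining color.
- Case c(6) = 1:
  - Vertex 16: neighbors [6, 5] already have colors [1, 2] ⇒ c(16) = 3.
  - Vertex 8: neighbors [13, 16] already have colors [2, 3] ⇒ c(8) = 1.
  - Vertex 23: neighbors [6, 5] already have colors [1, 2] ⇒ c(23) = 3.
  - Vertex 19: neighbors [1, 16] already have colors [1, 3] ⇒ c(19) = 2.
  - Vertex 2: neighbors [6, 19] already have colors [1, 2] ⇒ c(2) = 3.
  - Vertex 12: neighbors [1, 2] already have colors [1, 3] ⇒ c(12) = 2.
  - Vertex 11: neighbors [12, 9] already have colors [2, 3] ⇒ c(11) = 1.
  - Vertex 17: neighbors [11, 5, 2] already have colors [1, 2, 3] — all 3 colors blocked. Contradiction.
- Case c(6) = 2:
  - Vertex 19: neighbors [1, 6] already have colors [1, 2] ⇒ c(19) = 3.
  - Vertex 2: neighbors [6, 19] already have colors [2, 3] ⇒ c(2) = 1.
  - Vertex 8: neighbors [2, 13, 19] already have colors [1, 2, 3] — all 3 colors blocked. Contradiction.
Every case ends in a contradiction, so G has no proper 3-coloring (χ ≥ 4).
The coloring below uses 4 colors, so χ(G) = 4.
A valid 4-coloring: color 1: [1, 2, 16, 23]; color 2: [5, 6, 11, 13]; color 3: [9, 12, 17, 19]; color 4: [8, 25].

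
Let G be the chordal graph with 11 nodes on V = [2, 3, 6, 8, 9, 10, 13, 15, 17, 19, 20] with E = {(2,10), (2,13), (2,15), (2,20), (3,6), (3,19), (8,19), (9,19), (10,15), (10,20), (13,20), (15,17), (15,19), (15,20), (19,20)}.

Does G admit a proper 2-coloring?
The clique on vertices [2, 10, 15, 20] has size 4 > 2, so it alone needs 4 colors.

No, G is not 2-colorable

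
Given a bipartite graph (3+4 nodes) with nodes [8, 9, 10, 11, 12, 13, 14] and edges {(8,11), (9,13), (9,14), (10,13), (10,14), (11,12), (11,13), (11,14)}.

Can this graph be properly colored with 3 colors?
A valid 3-coloring: color 1: [9, 10, 11]; color 2: [8, 12, 13, 14].
(χ(G) = 2 ≤ 3.)

Yes, G is 3-colorable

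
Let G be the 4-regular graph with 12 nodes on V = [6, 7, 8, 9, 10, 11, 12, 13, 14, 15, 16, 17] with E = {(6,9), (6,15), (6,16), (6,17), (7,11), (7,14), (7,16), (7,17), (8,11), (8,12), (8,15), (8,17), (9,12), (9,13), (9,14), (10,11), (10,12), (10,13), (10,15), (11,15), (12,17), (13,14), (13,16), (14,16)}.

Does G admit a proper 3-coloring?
Yes, G is 3-colorable

A valid 3-coloring: color 1: [6, 8, 10, 14]; color 2: [9, 11, 16, 17]; color 3: [7, 12, 13, 15].
(χ(G) = 3 ≤ 3.)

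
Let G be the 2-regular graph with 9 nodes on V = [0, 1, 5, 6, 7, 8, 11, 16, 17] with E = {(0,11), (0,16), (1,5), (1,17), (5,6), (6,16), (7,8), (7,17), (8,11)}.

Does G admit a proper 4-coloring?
A valid 4-coloring: color 1: [1, 6, 7, 11]; color 2: [5, 8, 16, 17]; color 3: [0].
(χ(G) = 3 ≤ 4.)

Yes, G is 4-colorable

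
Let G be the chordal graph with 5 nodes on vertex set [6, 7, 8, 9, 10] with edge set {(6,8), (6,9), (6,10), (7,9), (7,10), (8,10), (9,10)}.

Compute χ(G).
χ(G) = 3

Clique number ω(G) = 3 (lower bound: χ ≥ ω).
The clique on [6, 8, 10] has size 3, forcing χ ≥ 3, and the coloring below uses 3 colors, so χ(G) = 3.
A valid 3-coloring: color 1: [10]; color 2: [8, 9]; color 3: [6, 7].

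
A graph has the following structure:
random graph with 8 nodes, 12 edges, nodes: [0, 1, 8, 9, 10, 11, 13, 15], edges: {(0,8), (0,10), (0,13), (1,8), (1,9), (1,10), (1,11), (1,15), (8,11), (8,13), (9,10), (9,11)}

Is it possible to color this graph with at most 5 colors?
Yes, G is 5-colorable

A valid 5-coloring: color 1: [0, 1]; color 2: [8, 9, 15]; color 3: [10, 11, 13].
(χ(G) = 3 ≤ 5.)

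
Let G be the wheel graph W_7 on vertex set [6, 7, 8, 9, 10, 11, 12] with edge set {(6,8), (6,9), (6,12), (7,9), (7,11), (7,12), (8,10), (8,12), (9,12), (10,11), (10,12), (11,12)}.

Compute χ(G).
Clique number ω(G) = 3 (lower bound: χ ≥ ω).
The clique on [8, 10, 12] has size 3, forcing χ ≥ 3, and the coloring below uses 3 colors, so χ(G) = 3.
A valid 3-coloring: color 1: [12]; color 2: [6, 7, 10]; color 3: [8, 9, 11].

χ(G) = 3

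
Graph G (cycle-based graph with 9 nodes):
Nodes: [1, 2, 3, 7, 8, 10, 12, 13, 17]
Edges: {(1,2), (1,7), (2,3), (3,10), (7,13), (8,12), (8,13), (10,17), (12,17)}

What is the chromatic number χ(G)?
Clique number ω(G) = 2 (lower bound: χ ≥ ω).
Odd cycle [2, 3, 10, 17, 12, 8, 13, 7, 1] needs 3 colors (χ ≥ 3).
The coloring below uses 3 colors, so χ(G) = 3.
A valid 3-coloring: color 1: [2, 7, 10, 12]; color 2: [1, 3, 8, 17]; color 3: [13].

χ(G) = 3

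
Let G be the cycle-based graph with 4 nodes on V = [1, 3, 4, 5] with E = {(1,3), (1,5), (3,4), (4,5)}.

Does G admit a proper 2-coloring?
Yes, G is 2-colorable

A valid 2-coloring: color 1: [1, 4]; color 2: [3, 5].
(χ(G) = 2 ≤ 2.)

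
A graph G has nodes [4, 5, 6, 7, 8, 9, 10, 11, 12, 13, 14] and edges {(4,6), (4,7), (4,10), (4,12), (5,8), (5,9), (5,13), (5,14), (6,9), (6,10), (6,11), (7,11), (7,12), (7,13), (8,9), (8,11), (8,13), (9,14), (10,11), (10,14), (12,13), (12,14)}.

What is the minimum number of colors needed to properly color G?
χ(G) = 3

Clique number ω(G) = 3 (lower bound: χ ≥ ω).
The clique on [4, 6, 10] has size 3, forcing χ ≥ 3, and the coloring below uses 3 colors, so χ(G) = 3.
A valid 3-coloring: color 1: [5, 10, 12]; color 2: [6, 7, 8, 14]; color 3: [4, 9, 11, 13].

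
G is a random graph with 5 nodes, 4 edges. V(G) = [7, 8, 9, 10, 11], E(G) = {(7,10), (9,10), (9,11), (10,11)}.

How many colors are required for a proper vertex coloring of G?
χ(G) = 3

Clique number ω(G) = 3 (lower bound: χ ≥ ω).
The clique on [9, 10, 11] has size 3, forcing χ ≥ 3, and the coloring below uses 3 colors, so χ(G) = 3.
A valid 3-coloring: color 1: [8, 10]; color 2: [7, 11]; color 3: [9].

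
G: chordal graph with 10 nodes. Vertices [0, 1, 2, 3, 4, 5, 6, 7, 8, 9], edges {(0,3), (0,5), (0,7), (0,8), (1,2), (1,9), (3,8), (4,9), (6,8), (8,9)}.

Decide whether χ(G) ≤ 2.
No, G is not 2-colorable

The clique on vertices [0, 3, 8] has size 3 > 2, so it alone needs 3 colors.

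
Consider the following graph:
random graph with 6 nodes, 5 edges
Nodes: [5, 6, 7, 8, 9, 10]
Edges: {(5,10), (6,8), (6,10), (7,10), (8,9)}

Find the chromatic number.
Clique number ω(G) = 2 (lower bound: χ ≥ ω).
The graph is bipartite (no odd cycle), so 2 colors suffice: χ(G) = 2.
A valid 2-coloring: color 1: [8, 10]; color 2: [5, 6, 7, 9].

χ(G) = 2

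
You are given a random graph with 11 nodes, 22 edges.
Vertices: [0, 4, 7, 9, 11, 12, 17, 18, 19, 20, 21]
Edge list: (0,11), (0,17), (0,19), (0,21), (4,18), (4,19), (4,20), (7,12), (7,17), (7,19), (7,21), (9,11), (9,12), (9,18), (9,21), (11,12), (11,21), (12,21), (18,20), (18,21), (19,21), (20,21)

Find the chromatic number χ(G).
χ(G) = 4

Clique number ω(G) = 4 (lower bound: χ ≥ ω).
The clique on [9, 11, 12, 21] has size 4, forcing χ ≥ 4, and the coloring below uses 4 colors, so χ(G) = 4.
A valid 4-coloring: color 1: [4, 17, 21]; color 2: [0, 7, 9, 20]; color 3: [12, 18, 19]; color 4: [11].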